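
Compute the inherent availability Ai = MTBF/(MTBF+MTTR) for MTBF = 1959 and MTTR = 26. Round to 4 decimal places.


MTBF = 1959
MTTR = 26
MTBF + MTTR = 1985
Ai = 1959 / 1985
Ai = 0.9869

0.9869


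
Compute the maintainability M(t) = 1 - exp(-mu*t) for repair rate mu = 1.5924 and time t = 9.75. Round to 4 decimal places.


mu = 1.5924, t = 9.75
mu * t = 1.5924 * 9.75 = 15.5259
exp(-15.5259) = 0.0
M(t) = 1 - 0.0
M(t) = 1.0

1.0


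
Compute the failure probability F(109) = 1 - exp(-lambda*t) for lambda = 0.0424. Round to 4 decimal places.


lambda = 0.0424, t = 109
lambda * t = 4.6216
exp(-4.6216) = 0.0098
F(t) = 1 - 0.0098
F(t) = 0.9902

0.9902


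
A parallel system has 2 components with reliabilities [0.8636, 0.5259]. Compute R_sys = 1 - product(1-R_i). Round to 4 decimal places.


Components: [0.8636, 0.5259]
(1 - 0.8636) = 0.1364, running product = 0.1364
(1 - 0.5259) = 0.4741, running product = 0.0647
Product of (1-R_i) = 0.0647
R_sys = 1 - 0.0647 = 0.9353

0.9353


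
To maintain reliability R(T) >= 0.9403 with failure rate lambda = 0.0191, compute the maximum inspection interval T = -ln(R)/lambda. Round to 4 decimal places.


R_target = 0.9403
lambda = 0.0191
-ln(0.9403) = 0.0616
T = 0.0616 / 0.0191
T = 3.2228

3.2228


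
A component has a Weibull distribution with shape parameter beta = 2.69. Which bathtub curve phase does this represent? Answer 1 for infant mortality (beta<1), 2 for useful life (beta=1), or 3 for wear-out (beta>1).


beta = 2.69
Compare beta to 1:
beta < 1 => infant mortality (phase 1)
beta = 1 => useful life (phase 2)
beta > 1 => wear-out (phase 3)
Since beta = 2.69, this is wear-out (increasing failure rate)
Phase = 3

3


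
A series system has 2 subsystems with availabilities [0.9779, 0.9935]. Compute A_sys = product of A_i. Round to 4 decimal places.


Subsystems: [0.9779, 0.9935]
After subsystem 1 (A=0.9779): product = 0.9779
After subsystem 2 (A=0.9935): product = 0.9715
A_sys = 0.9715

0.9715


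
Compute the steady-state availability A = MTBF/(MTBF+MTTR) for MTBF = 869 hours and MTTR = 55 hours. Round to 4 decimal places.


MTBF = 869
MTTR = 55
MTBF + MTTR = 924
A = 869 / 924
A = 0.9405

0.9405


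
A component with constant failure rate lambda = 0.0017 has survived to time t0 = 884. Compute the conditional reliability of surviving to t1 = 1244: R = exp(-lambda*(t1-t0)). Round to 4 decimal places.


lambda = 0.0017
t0 = 884, t1 = 1244
t1 - t0 = 360
lambda * (t1-t0) = 0.0017 * 360 = 0.612
R = exp(-0.612)
R = 0.5423

0.5423


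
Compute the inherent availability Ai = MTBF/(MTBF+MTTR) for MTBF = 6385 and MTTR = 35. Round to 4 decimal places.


MTBF = 6385
MTTR = 35
MTBF + MTTR = 6420
Ai = 6385 / 6420
Ai = 0.9945

0.9945


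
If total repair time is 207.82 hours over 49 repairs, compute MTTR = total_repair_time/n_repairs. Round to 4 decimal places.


total_repair_time = 207.82
n_repairs = 49
MTTR = 207.82 / 49
MTTR = 4.2412

4.2412


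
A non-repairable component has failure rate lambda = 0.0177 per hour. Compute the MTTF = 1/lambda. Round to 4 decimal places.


lambda = 0.0177
MTTF = 1 / 0.0177
MTTF = 56.4972

56.4972


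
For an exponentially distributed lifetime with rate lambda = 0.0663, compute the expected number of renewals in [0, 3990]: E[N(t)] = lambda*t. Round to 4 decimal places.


lambda = 0.0663
t = 3990
E[N(t)] = lambda * t
E[N(t)] = 0.0663 * 3990
E[N(t)] = 264.537

264.537


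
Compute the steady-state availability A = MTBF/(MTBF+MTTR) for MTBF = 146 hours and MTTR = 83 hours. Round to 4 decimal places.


MTBF = 146
MTTR = 83
MTBF + MTTR = 229
A = 146 / 229
A = 0.6376

0.6376


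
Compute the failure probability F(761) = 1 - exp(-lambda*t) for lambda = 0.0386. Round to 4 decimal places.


lambda = 0.0386, t = 761
lambda * t = 29.3746
exp(-29.3746) = 0.0
F(t) = 1 - 0.0
F(t) = 1.0

1.0


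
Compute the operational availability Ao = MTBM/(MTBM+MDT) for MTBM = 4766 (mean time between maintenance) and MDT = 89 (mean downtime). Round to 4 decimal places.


MTBM = 4766
MDT = 89
MTBM + MDT = 4855
Ao = 4766 / 4855
Ao = 0.9817

0.9817


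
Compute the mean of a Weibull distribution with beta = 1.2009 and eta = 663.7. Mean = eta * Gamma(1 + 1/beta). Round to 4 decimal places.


beta = 1.2009, eta = 663.7
1/beta = 0.8327
1 + 1/beta = 1.8327
Gamma(1.8327) = 0.9405
Mean = 663.7 * 0.9405
Mean = 624.1928

624.1928


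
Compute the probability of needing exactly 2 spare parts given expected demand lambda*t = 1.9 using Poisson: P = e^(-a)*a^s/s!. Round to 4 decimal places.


a = 1.9, s = 2
e^(-a) = e^(-1.9) = 0.1496
a^s = 1.9^2 = 3.61
s! = 2
P = 0.1496 * 3.61 / 2
P = 0.27

0.27


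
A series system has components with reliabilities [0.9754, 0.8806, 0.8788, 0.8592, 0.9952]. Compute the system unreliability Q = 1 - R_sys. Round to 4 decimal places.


Components: [0.9754, 0.8806, 0.8788, 0.8592, 0.9952]
After component 1: product = 0.9754
After component 2: product = 0.8589
After component 3: product = 0.7548
After component 4: product = 0.6486
After component 5: product = 0.6454
R_sys = 0.6454
Q = 1 - 0.6454 = 0.3546

0.3546


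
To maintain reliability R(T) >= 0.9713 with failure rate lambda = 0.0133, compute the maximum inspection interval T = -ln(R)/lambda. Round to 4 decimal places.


R_target = 0.9713
lambda = 0.0133
-ln(0.9713) = 0.0291
T = 0.0291 / 0.0133
T = 2.1895

2.1895


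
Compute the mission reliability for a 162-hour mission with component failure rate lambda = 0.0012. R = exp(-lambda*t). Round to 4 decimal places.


lambda = 0.0012
mission_time = 162
lambda * t = 0.0012 * 162 = 0.1944
R = exp(-0.1944)
R = 0.8233

0.8233


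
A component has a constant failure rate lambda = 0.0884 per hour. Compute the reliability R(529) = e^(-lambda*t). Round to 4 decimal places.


lambda = 0.0884
t = 529
lambda * t = 46.7636
R(t) = e^(-46.7636)
R(t) = 0.0

0.0


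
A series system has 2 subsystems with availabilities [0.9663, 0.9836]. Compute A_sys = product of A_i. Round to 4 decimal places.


Subsystems: [0.9663, 0.9836]
After subsystem 1 (A=0.9663): product = 0.9663
After subsystem 2 (A=0.9836): product = 0.9505
A_sys = 0.9505

0.9505


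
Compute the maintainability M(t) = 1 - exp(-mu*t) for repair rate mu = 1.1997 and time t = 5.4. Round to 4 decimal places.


mu = 1.1997, t = 5.4
mu * t = 1.1997 * 5.4 = 6.4784
exp(-6.4784) = 0.0015
M(t) = 1 - 0.0015
M(t) = 0.9985

0.9985


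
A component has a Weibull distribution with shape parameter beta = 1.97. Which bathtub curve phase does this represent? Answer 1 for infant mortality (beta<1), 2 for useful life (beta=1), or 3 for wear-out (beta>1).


beta = 1.97
Compare beta to 1:
beta < 1 => infant mortality (phase 1)
beta = 1 => useful life (phase 2)
beta > 1 => wear-out (phase 3)
Since beta = 1.97, this is wear-out (increasing failure rate)
Phase = 3

3


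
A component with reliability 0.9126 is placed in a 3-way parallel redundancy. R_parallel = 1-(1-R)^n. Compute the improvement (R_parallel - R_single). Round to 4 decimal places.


R_single = 0.9126, n = 3
1 - R_single = 0.0874
(1 - R_single)^n = 0.0874^3 = 0.0007
R_parallel = 1 - 0.0007 = 0.9993
Improvement = 0.9993 - 0.9126
Improvement = 0.0867

0.0867


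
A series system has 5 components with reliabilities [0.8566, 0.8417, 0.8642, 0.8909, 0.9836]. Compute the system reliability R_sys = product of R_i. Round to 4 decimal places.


Components: [0.8566, 0.8417, 0.8642, 0.8909, 0.9836]
After component 1 (R=0.8566): product = 0.8566
After component 2 (R=0.8417): product = 0.721
After component 3 (R=0.8642): product = 0.6231
After component 4 (R=0.8909): product = 0.5551
After component 5 (R=0.9836): product = 0.546
R_sys = 0.546

0.546


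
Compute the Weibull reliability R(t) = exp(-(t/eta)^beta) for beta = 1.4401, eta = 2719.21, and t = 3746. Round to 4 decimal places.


beta = 1.4401, eta = 2719.21, t = 3746
t/eta = 3746 / 2719.21 = 1.3776
(t/eta)^beta = 1.3776^1.4401 = 1.5862
R(t) = exp(-1.5862)
R(t) = 0.2047

0.2047


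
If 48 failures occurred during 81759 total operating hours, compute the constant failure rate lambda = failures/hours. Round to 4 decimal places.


failures = 48
total_hours = 81759
lambda = 48 / 81759
lambda = 0.0006

0.0006


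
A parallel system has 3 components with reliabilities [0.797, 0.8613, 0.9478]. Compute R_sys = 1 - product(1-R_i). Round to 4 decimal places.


Components: [0.797, 0.8613, 0.9478]
(1 - 0.797) = 0.203, running product = 0.203
(1 - 0.8613) = 0.1387, running product = 0.0282
(1 - 0.9478) = 0.0522, running product = 0.0015
Product of (1-R_i) = 0.0015
R_sys = 1 - 0.0015 = 0.9985

0.9985


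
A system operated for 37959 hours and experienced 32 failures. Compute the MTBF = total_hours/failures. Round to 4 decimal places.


total_hours = 37959
failures = 32
MTBF = 37959 / 32
MTBF = 1186.2188

1186.2188


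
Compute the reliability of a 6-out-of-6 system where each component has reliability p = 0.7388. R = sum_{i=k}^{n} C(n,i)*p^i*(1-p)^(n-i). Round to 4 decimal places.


k = 6, n = 6, p = 0.7388
i=6: C(6,6)=1 * 0.7388^6 * 0.2612^0 = 0.1626
R = sum of terms = 0.1626

0.1626


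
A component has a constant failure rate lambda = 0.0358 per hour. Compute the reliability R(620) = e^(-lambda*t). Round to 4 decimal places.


lambda = 0.0358
t = 620
lambda * t = 22.196
R(t) = e^(-22.196)
R(t) = 0.0

0.0


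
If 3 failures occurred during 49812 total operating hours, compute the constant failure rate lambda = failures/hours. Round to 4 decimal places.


failures = 3
total_hours = 49812
lambda = 3 / 49812
lambda = 0.0001

0.0001


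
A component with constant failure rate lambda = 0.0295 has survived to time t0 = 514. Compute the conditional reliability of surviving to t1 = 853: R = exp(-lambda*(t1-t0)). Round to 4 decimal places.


lambda = 0.0295
t0 = 514, t1 = 853
t1 - t0 = 339
lambda * (t1-t0) = 0.0295 * 339 = 10.0005
R = exp(-10.0005)
R = 0.0

0.0


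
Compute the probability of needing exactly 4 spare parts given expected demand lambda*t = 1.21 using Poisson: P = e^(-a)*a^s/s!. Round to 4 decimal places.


a = 1.21, s = 4
e^(-a) = e^(-1.21) = 0.2982
a^s = 1.21^4 = 2.1436
s! = 24
P = 0.2982 * 2.1436 / 24
P = 0.0266

0.0266


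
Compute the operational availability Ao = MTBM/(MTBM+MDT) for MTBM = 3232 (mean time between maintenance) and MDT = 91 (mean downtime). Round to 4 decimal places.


MTBM = 3232
MDT = 91
MTBM + MDT = 3323
Ao = 3232 / 3323
Ao = 0.9726

0.9726


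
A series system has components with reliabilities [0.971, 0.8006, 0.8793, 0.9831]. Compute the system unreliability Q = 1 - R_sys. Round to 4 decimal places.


Components: [0.971, 0.8006, 0.8793, 0.9831]
After component 1: product = 0.971
After component 2: product = 0.7774
After component 3: product = 0.6836
After component 4: product = 0.672
R_sys = 0.672
Q = 1 - 0.672 = 0.328

0.328


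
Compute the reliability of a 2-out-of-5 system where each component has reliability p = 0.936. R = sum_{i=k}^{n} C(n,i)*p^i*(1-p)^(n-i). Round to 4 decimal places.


k = 2, n = 5, p = 0.936
i=2: C(5,2)=10 * 0.936^2 * 0.064^3 = 0.0023
i=3: C(5,3)=10 * 0.936^3 * 0.064^2 = 0.0336
i=4: C(5,4)=5 * 0.936^4 * 0.064^1 = 0.2456
i=5: C(5,5)=1 * 0.936^5 * 0.064^0 = 0.7184
R = sum of terms = 0.9999

0.9999


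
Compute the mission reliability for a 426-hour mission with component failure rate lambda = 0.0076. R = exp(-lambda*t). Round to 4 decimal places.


lambda = 0.0076
mission_time = 426
lambda * t = 0.0076 * 426 = 3.2376
R = exp(-3.2376)
R = 0.0393

0.0393


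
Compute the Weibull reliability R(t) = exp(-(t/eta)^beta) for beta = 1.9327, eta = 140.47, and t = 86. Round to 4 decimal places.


beta = 1.9327, eta = 140.47, t = 86
t/eta = 86 / 140.47 = 0.6122
(t/eta)^beta = 0.6122^1.9327 = 0.3874
R(t) = exp(-0.3874)
R(t) = 0.6788

0.6788


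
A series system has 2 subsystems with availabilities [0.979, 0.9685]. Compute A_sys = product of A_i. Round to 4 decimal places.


Subsystems: [0.979, 0.9685]
After subsystem 1 (A=0.979): product = 0.979
After subsystem 2 (A=0.9685): product = 0.9482
A_sys = 0.9482

0.9482


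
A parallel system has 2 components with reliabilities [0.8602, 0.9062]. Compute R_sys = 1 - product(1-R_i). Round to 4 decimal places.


Components: [0.8602, 0.9062]
(1 - 0.8602) = 0.1398, running product = 0.1398
(1 - 0.9062) = 0.0938, running product = 0.0131
Product of (1-R_i) = 0.0131
R_sys = 1 - 0.0131 = 0.9869

0.9869


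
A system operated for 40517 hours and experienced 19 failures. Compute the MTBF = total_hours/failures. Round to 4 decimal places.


total_hours = 40517
failures = 19
MTBF = 40517 / 19
MTBF = 2132.4737

2132.4737


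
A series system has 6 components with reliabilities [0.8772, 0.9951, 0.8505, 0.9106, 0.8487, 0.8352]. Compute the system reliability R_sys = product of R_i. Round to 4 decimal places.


Components: [0.8772, 0.9951, 0.8505, 0.9106, 0.8487, 0.8352]
After component 1 (R=0.8772): product = 0.8772
After component 2 (R=0.9951): product = 0.8729
After component 3 (R=0.8505): product = 0.7424
After component 4 (R=0.9106): product = 0.676
After component 5 (R=0.8487): product = 0.5737
After component 6 (R=0.8352): product = 0.4792
R_sys = 0.4792

0.4792


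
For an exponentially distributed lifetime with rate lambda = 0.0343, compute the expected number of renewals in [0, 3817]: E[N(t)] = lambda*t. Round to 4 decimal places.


lambda = 0.0343
t = 3817
E[N(t)] = lambda * t
E[N(t)] = 0.0343 * 3817
E[N(t)] = 130.9231

130.9231


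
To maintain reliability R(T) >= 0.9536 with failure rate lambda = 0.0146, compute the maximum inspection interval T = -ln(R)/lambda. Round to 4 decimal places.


R_target = 0.9536
lambda = 0.0146
-ln(0.9536) = 0.0475
T = 0.0475 / 0.0146
T = 3.2542

3.2542


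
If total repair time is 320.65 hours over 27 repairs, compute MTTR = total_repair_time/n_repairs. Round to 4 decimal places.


total_repair_time = 320.65
n_repairs = 27
MTTR = 320.65 / 27
MTTR = 11.8759

11.8759


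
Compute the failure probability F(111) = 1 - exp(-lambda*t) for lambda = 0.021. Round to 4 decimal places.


lambda = 0.021, t = 111
lambda * t = 2.331
exp(-2.331) = 0.0972
F(t) = 1 - 0.0972
F(t) = 0.9028

0.9028


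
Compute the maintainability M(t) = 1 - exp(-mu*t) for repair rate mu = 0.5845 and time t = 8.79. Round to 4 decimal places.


mu = 0.5845, t = 8.79
mu * t = 0.5845 * 8.79 = 5.1378
exp(-5.1378) = 0.0059
M(t) = 1 - 0.0059
M(t) = 0.9941

0.9941


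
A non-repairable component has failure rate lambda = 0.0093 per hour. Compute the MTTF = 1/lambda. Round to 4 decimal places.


lambda = 0.0093
MTTF = 1 / 0.0093
MTTF = 107.5269

107.5269


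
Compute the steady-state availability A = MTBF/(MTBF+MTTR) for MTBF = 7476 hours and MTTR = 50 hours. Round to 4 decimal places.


MTBF = 7476
MTTR = 50
MTBF + MTTR = 7526
A = 7476 / 7526
A = 0.9934

0.9934


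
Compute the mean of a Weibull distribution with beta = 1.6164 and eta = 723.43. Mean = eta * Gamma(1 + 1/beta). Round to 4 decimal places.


beta = 1.6164, eta = 723.43
1/beta = 0.6187
1 + 1/beta = 1.6187
Gamma(1.6187) = 0.8958
Mean = 723.43 * 0.8958
Mean = 648.0142

648.0142


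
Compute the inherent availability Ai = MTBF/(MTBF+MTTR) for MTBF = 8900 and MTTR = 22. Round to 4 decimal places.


MTBF = 8900
MTTR = 22
MTBF + MTTR = 8922
Ai = 8900 / 8922
Ai = 0.9975

0.9975


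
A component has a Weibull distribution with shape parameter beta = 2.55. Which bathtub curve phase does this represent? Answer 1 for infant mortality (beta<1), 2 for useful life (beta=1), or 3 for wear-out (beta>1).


beta = 2.55
Compare beta to 1:
beta < 1 => infant mortality (phase 1)
beta = 1 => useful life (phase 2)
beta > 1 => wear-out (phase 3)
Since beta = 2.55, this is wear-out (increasing failure rate)
Phase = 3

3


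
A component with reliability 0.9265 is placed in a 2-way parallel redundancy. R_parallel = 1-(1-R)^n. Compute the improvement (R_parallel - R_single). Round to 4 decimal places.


R_single = 0.9265, n = 2
1 - R_single = 0.0735
(1 - R_single)^n = 0.0735^2 = 0.0054
R_parallel = 1 - 0.0054 = 0.9946
Improvement = 0.9946 - 0.9265
Improvement = 0.0681

0.0681


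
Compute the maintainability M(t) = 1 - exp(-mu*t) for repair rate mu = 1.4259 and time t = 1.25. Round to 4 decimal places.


mu = 1.4259, t = 1.25
mu * t = 1.4259 * 1.25 = 1.7824
exp(-1.7824) = 0.1682
M(t) = 1 - 0.1682
M(t) = 0.8318

0.8318


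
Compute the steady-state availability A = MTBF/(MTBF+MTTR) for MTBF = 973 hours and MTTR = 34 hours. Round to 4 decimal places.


MTBF = 973
MTTR = 34
MTBF + MTTR = 1007
A = 973 / 1007
A = 0.9662

0.9662


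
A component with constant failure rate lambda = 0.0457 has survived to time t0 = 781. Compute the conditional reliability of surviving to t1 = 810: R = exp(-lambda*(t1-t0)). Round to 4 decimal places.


lambda = 0.0457
t0 = 781, t1 = 810
t1 - t0 = 29
lambda * (t1-t0) = 0.0457 * 29 = 1.3253
R = exp(-1.3253)
R = 0.2657

0.2657


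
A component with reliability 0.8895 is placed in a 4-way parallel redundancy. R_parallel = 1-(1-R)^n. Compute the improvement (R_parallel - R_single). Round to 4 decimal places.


R_single = 0.8895, n = 4
1 - R_single = 0.1105
(1 - R_single)^n = 0.1105^4 = 0.0001
R_parallel = 1 - 0.0001 = 0.9999
Improvement = 0.9999 - 0.8895
Improvement = 0.1104

0.1104


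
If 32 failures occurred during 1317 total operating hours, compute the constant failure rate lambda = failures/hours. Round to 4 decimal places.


failures = 32
total_hours = 1317
lambda = 32 / 1317
lambda = 0.0243

0.0243


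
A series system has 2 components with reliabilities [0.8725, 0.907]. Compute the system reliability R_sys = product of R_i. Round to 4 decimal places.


Components: [0.8725, 0.907]
After component 1 (R=0.8725): product = 0.8725
After component 2 (R=0.907): product = 0.7914
R_sys = 0.7914

0.7914


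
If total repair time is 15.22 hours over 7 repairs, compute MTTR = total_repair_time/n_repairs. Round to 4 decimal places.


total_repair_time = 15.22
n_repairs = 7
MTTR = 15.22 / 7
MTTR = 2.1743

2.1743


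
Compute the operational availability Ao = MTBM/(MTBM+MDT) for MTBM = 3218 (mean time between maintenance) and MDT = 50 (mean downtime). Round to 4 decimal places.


MTBM = 3218
MDT = 50
MTBM + MDT = 3268
Ao = 3218 / 3268
Ao = 0.9847

0.9847


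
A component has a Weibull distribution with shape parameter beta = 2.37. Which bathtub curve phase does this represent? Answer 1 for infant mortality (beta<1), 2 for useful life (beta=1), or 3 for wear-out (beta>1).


beta = 2.37
Compare beta to 1:
beta < 1 => infant mortality (phase 1)
beta = 1 => useful life (phase 2)
beta > 1 => wear-out (phase 3)
Since beta = 2.37, this is wear-out (increasing failure rate)
Phase = 3

3


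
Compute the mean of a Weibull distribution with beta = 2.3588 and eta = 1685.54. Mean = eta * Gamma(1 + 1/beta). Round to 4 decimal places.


beta = 2.3588, eta = 1685.54
1/beta = 0.4239
1 + 1/beta = 1.4239
Gamma(1.4239) = 0.8862
Mean = 1685.54 * 0.8862
Mean = 1493.7578

1493.7578


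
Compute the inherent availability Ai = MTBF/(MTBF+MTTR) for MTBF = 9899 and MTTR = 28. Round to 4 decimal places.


MTBF = 9899
MTTR = 28
MTBF + MTTR = 9927
Ai = 9899 / 9927
Ai = 0.9972

0.9972


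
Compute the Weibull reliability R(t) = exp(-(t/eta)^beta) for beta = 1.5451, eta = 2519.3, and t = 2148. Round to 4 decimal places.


beta = 1.5451, eta = 2519.3, t = 2148
t/eta = 2148 / 2519.3 = 0.8526
(t/eta)^beta = 0.8526^1.5451 = 0.7816
R(t) = exp(-0.7816)
R(t) = 0.4577

0.4577


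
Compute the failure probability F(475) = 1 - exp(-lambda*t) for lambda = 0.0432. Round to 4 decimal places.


lambda = 0.0432, t = 475
lambda * t = 20.52
exp(-20.52) = 0.0
F(t) = 1 - 0.0
F(t) = 1.0

1.0


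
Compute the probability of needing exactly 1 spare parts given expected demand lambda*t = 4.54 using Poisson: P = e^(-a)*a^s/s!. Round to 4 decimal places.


a = 4.54, s = 1
e^(-a) = e^(-4.54) = 0.0107
a^s = 4.54^1 = 4.54
s! = 1
P = 0.0107 * 4.54 / 1
P = 0.0485

0.0485


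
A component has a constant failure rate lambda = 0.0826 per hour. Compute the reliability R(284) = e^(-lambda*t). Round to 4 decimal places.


lambda = 0.0826
t = 284
lambda * t = 23.4584
R(t) = e^(-23.4584)
R(t) = 0.0

0.0


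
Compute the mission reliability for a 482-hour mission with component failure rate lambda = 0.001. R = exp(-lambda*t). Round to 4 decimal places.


lambda = 0.001
mission_time = 482
lambda * t = 0.001 * 482 = 0.482
R = exp(-0.482)
R = 0.6175

0.6175


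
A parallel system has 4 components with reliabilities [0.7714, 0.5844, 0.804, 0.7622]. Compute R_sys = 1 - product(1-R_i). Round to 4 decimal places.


Components: [0.7714, 0.5844, 0.804, 0.7622]
(1 - 0.7714) = 0.2286, running product = 0.2286
(1 - 0.5844) = 0.4156, running product = 0.095
(1 - 0.804) = 0.196, running product = 0.0186
(1 - 0.7622) = 0.2378, running product = 0.0044
Product of (1-R_i) = 0.0044
R_sys = 1 - 0.0044 = 0.9956

0.9956


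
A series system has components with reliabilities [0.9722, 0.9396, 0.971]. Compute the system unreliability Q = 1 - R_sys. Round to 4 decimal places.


Components: [0.9722, 0.9396, 0.971]
After component 1: product = 0.9722
After component 2: product = 0.9135
After component 3: product = 0.887
R_sys = 0.887
Q = 1 - 0.887 = 0.113

0.113


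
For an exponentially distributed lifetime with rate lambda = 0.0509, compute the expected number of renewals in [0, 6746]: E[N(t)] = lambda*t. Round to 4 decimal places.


lambda = 0.0509
t = 6746
E[N(t)] = lambda * t
E[N(t)] = 0.0509 * 6746
E[N(t)] = 343.3714

343.3714


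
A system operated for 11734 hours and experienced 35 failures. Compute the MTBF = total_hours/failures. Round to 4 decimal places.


total_hours = 11734
failures = 35
MTBF = 11734 / 35
MTBF = 335.2571

335.2571


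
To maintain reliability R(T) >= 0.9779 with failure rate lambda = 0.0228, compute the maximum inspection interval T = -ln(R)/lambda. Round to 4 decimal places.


R_target = 0.9779
lambda = 0.0228
-ln(0.9779) = 0.0223
T = 0.0223 / 0.0228
T = 0.9802

0.9802


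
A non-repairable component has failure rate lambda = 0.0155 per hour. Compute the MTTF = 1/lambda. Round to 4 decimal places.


lambda = 0.0155
MTTF = 1 / 0.0155
MTTF = 64.5161

64.5161


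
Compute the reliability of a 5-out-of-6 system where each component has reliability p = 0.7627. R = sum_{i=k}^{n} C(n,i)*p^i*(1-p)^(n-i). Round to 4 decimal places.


k = 5, n = 6, p = 0.7627
i=5: C(6,5)=6 * 0.7627^5 * 0.2373^1 = 0.3675
i=6: C(6,6)=1 * 0.7627^6 * 0.2373^0 = 0.1968
R = sum of terms = 0.5643

0.5643


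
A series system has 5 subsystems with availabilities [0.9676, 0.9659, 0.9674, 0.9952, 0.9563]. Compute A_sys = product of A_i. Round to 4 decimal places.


Subsystems: [0.9676, 0.9659, 0.9674, 0.9952, 0.9563]
After subsystem 1 (A=0.9676): product = 0.9676
After subsystem 2 (A=0.9659): product = 0.9346
After subsystem 3 (A=0.9674): product = 0.9041
After subsystem 4 (A=0.9952): product = 0.8998
After subsystem 5 (A=0.9563): product = 0.8605
A_sys = 0.8605

0.8605


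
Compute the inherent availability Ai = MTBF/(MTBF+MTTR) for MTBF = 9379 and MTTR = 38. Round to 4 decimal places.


MTBF = 9379
MTTR = 38
MTBF + MTTR = 9417
Ai = 9379 / 9417
Ai = 0.996

0.996


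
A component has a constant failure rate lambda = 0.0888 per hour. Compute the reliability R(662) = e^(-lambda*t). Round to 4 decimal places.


lambda = 0.0888
t = 662
lambda * t = 58.7856
R(t) = e^(-58.7856)
R(t) = 0.0

0.0


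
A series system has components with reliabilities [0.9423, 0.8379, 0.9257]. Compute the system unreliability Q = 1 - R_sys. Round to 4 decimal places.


Components: [0.9423, 0.8379, 0.9257]
After component 1: product = 0.9423
After component 2: product = 0.7896
After component 3: product = 0.7309
R_sys = 0.7309
Q = 1 - 0.7309 = 0.2691

0.2691


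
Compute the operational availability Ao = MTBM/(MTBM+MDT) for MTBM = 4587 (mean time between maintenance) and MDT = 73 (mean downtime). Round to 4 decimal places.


MTBM = 4587
MDT = 73
MTBM + MDT = 4660
Ao = 4587 / 4660
Ao = 0.9843

0.9843


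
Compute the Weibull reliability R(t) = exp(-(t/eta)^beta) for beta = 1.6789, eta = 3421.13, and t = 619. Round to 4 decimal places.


beta = 1.6789, eta = 3421.13, t = 619
t/eta = 619 / 3421.13 = 0.1809
(t/eta)^beta = 0.1809^1.6789 = 0.0567
R(t) = exp(-0.0567)
R(t) = 0.9449

0.9449


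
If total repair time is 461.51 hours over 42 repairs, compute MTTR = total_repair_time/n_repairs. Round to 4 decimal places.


total_repair_time = 461.51
n_repairs = 42
MTTR = 461.51 / 42
MTTR = 10.9883

10.9883


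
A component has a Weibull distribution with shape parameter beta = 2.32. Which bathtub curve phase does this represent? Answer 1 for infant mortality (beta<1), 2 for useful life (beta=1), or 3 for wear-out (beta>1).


beta = 2.32
Compare beta to 1:
beta < 1 => infant mortality (phase 1)
beta = 1 => useful life (phase 2)
beta > 1 => wear-out (phase 3)
Since beta = 2.32, this is wear-out (increasing failure rate)
Phase = 3

3


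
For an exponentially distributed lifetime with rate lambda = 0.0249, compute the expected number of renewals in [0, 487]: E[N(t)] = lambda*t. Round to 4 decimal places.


lambda = 0.0249
t = 487
E[N(t)] = lambda * t
E[N(t)] = 0.0249 * 487
E[N(t)] = 12.1263

12.1263


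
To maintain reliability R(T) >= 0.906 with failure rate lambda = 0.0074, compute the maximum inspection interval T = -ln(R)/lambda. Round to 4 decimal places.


R_target = 0.906
lambda = 0.0074
-ln(0.906) = 0.0987
T = 0.0987 / 0.0074
T = 13.34

13.34


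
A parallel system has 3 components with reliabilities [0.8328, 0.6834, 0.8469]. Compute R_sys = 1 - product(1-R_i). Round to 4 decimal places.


Components: [0.8328, 0.6834, 0.8469]
(1 - 0.8328) = 0.1672, running product = 0.1672
(1 - 0.6834) = 0.3166, running product = 0.0529
(1 - 0.8469) = 0.1531, running product = 0.0081
Product of (1-R_i) = 0.0081
R_sys = 1 - 0.0081 = 0.9919

0.9919


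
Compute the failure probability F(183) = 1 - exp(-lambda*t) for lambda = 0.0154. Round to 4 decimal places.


lambda = 0.0154, t = 183
lambda * t = 2.8182
exp(-2.8182) = 0.0597
F(t) = 1 - 0.0597
F(t) = 0.9403

0.9403


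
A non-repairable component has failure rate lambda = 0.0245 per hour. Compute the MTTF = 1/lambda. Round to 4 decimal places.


lambda = 0.0245
MTTF = 1 / 0.0245
MTTF = 40.8163

40.8163


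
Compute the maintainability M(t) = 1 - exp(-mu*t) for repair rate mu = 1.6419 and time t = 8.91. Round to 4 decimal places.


mu = 1.6419, t = 8.91
mu * t = 1.6419 * 8.91 = 14.6293
exp(-14.6293) = 0.0
M(t) = 1 - 0.0
M(t) = 1.0

1.0


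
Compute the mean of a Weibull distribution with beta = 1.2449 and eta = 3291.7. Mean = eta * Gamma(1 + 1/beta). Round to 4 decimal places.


beta = 1.2449, eta = 3291.7
1/beta = 0.8033
1 + 1/beta = 1.8033
Gamma(1.8033) = 0.9323
Mean = 3291.7 * 0.9323
Mean = 3068.713

3068.713


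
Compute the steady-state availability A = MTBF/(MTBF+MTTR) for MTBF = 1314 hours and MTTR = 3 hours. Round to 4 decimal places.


MTBF = 1314
MTTR = 3
MTBF + MTTR = 1317
A = 1314 / 1317
A = 0.9977

0.9977


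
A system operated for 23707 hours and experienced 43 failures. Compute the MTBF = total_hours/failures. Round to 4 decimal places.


total_hours = 23707
failures = 43
MTBF = 23707 / 43
MTBF = 551.3256

551.3256


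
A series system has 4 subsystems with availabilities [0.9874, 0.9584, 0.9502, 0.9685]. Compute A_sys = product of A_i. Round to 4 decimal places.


Subsystems: [0.9874, 0.9584, 0.9502, 0.9685]
After subsystem 1 (A=0.9874): product = 0.9874
After subsystem 2 (A=0.9584): product = 0.9463
After subsystem 3 (A=0.9502): product = 0.8992
After subsystem 4 (A=0.9685): product = 0.8709
A_sys = 0.8709

0.8709


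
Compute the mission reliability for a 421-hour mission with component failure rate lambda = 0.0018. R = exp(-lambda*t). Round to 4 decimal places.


lambda = 0.0018
mission_time = 421
lambda * t = 0.0018 * 421 = 0.7578
R = exp(-0.7578)
R = 0.4687

0.4687


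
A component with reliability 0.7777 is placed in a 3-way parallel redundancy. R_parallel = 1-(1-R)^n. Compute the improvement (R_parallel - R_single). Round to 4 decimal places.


R_single = 0.7777, n = 3
1 - R_single = 0.2223
(1 - R_single)^n = 0.2223^3 = 0.011
R_parallel = 1 - 0.011 = 0.989
Improvement = 0.989 - 0.7777
Improvement = 0.2113

0.2113


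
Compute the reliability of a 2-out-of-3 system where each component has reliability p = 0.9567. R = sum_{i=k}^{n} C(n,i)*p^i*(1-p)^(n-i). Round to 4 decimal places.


k = 2, n = 3, p = 0.9567
i=2: C(3,2)=3 * 0.9567^2 * 0.0433^1 = 0.1189
i=3: C(3,3)=1 * 0.9567^3 * 0.0433^0 = 0.8756
R = sum of terms = 0.9945

0.9945


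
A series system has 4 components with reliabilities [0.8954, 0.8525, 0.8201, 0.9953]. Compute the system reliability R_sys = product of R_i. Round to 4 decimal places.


Components: [0.8954, 0.8525, 0.8201, 0.9953]
After component 1 (R=0.8954): product = 0.8954
After component 2 (R=0.8525): product = 0.7633
After component 3 (R=0.8201): product = 0.626
After component 4 (R=0.9953): product = 0.6231
R_sys = 0.6231

0.6231


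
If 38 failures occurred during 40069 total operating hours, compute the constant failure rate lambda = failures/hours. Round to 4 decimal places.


failures = 38
total_hours = 40069
lambda = 38 / 40069
lambda = 0.0009

0.0009


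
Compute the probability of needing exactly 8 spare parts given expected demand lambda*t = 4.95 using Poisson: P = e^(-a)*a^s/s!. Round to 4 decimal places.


a = 4.95, s = 8
e^(-a) = e^(-4.95) = 0.0071
a^s = 4.95^8 = 360447.1463
s! = 40320
P = 0.0071 * 360447.1463 / 40320
P = 0.0633

0.0633


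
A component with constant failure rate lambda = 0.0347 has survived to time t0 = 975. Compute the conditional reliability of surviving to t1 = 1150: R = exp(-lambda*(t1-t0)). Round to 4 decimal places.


lambda = 0.0347
t0 = 975, t1 = 1150
t1 - t0 = 175
lambda * (t1-t0) = 0.0347 * 175 = 6.0725
R = exp(-6.0725)
R = 0.0023

0.0023


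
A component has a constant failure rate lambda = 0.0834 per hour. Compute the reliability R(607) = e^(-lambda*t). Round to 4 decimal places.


lambda = 0.0834
t = 607
lambda * t = 50.6238
R(t) = e^(-50.6238)
R(t) = 0.0

0.0


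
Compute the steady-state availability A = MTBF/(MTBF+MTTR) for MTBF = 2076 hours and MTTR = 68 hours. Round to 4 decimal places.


MTBF = 2076
MTTR = 68
MTBF + MTTR = 2144
A = 2076 / 2144
A = 0.9683

0.9683


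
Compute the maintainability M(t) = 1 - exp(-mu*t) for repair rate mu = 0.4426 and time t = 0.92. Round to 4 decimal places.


mu = 0.4426, t = 0.92
mu * t = 0.4426 * 0.92 = 0.4072
exp(-0.4072) = 0.6655
M(t) = 1 - 0.6655
M(t) = 0.3345

0.3345


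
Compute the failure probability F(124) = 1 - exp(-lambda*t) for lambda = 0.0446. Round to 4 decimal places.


lambda = 0.0446, t = 124
lambda * t = 5.5304
exp(-5.5304) = 0.004
F(t) = 1 - 0.004
F(t) = 0.996

0.996


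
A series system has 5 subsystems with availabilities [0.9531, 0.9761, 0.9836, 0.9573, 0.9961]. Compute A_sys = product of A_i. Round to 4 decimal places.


Subsystems: [0.9531, 0.9761, 0.9836, 0.9573, 0.9961]
After subsystem 1 (A=0.9531): product = 0.9531
After subsystem 2 (A=0.9761): product = 0.9303
After subsystem 3 (A=0.9836): product = 0.9151
After subsystem 4 (A=0.9573): product = 0.876
After subsystem 5 (A=0.9961): product = 0.8726
A_sys = 0.8726

0.8726


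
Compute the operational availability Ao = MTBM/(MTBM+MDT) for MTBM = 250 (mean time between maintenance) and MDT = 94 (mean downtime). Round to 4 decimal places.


MTBM = 250
MDT = 94
MTBM + MDT = 344
Ao = 250 / 344
Ao = 0.7267

0.7267


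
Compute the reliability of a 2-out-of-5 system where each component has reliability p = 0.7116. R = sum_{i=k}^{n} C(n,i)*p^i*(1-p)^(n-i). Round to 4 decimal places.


k = 2, n = 5, p = 0.7116
i=2: C(5,2)=10 * 0.7116^2 * 0.2884^3 = 0.1215
i=3: C(5,3)=10 * 0.7116^3 * 0.2884^2 = 0.2997
i=4: C(5,4)=5 * 0.7116^4 * 0.2884^1 = 0.3698
i=5: C(5,5)=1 * 0.7116^5 * 0.2884^0 = 0.1825
R = sum of terms = 0.9734

0.9734


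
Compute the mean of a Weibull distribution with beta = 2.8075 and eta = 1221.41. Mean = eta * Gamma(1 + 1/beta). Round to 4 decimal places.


beta = 2.8075, eta = 1221.41
1/beta = 0.3562
1 + 1/beta = 1.3562
Gamma(1.3562) = 0.8905
Mean = 1221.41 * 0.8905
Mean = 1087.7165

1087.7165


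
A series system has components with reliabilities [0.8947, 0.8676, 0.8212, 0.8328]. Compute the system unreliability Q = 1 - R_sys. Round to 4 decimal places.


Components: [0.8947, 0.8676, 0.8212, 0.8328]
After component 1: product = 0.8947
After component 2: product = 0.7762
After component 3: product = 0.6374
After component 4: product = 0.5309
R_sys = 0.5309
Q = 1 - 0.5309 = 0.4691

0.4691


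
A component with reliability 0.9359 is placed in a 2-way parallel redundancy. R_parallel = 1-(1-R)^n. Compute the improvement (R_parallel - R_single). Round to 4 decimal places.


R_single = 0.9359, n = 2
1 - R_single = 0.0641
(1 - R_single)^n = 0.0641^2 = 0.0041
R_parallel = 1 - 0.0041 = 0.9959
Improvement = 0.9959 - 0.9359
Improvement = 0.06

0.06


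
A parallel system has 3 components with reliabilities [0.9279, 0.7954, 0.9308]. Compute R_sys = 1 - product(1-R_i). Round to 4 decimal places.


Components: [0.9279, 0.7954, 0.9308]
(1 - 0.9279) = 0.0721, running product = 0.0721
(1 - 0.7954) = 0.2046, running product = 0.0148
(1 - 0.9308) = 0.0692, running product = 0.001
Product of (1-R_i) = 0.001
R_sys = 1 - 0.001 = 0.999

0.999


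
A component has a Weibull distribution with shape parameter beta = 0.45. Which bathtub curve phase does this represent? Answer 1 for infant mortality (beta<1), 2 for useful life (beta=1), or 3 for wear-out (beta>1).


beta = 0.45
Compare beta to 1:
beta < 1 => infant mortality (phase 1)
beta = 1 => useful life (phase 2)
beta > 1 => wear-out (phase 3)
Since beta = 0.45, this is infant mortality (decreasing failure rate)
Phase = 1

1


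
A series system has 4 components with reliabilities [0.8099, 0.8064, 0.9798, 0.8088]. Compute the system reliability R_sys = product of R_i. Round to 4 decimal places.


Components: [0.8099, 0.8064, 0.9798, 0.8088]
After component 1 (R=0.8099): product = 0.8099
After component 2 (R=0.8064): product = 0.6531
After component 3 (R=0.9798): product = 0.6399
After component 4 (R=0.8088): product = 0.5176
R_sys = 0.5176

0.5176


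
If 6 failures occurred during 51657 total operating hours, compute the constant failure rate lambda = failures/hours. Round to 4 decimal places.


failures = 6
total_hours = 51657
lambda = 6 / 51657
lambda = 0.0001

0.0001


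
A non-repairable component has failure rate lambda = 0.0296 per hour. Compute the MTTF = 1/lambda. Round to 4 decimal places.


lambda = 0.0296
MTTF = 1 / 0.0296
MTTF = 33.7838

33.7838


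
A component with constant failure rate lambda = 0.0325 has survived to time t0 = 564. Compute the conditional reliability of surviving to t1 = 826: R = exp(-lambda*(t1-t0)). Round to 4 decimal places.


lambda = 0.0325
t0 = 564, t1 = 826
t1 - t0 = 262
lambda * (t1-t0) = 0.0325 * 262 = 8.515
R = exp(-8.515)
R = 0.0002

0.0002


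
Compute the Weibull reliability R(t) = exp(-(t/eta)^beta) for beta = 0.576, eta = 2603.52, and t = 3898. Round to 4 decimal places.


beta = 0.576, eta = 2603.52, t = 3898
t/eta = 3898 / 2603.52 = 1.4972
(t/eta)^beta = 1.4972^0.576 = 1.2617
R(t) = exp(-1.2617)
R(t) = 0.2832

0.2832


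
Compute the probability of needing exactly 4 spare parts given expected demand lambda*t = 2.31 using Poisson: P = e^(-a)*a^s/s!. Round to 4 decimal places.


a = 2.31, s = 4
e^(-a) = e^(-2.31) = 0.0993
a^s = 2.31^4 = 28.474
s! = 24
P = 0.0993 * 28.474 / 24
P = 0.1178

0.1178


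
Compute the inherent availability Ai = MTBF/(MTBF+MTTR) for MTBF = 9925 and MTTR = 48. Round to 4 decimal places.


MTBF = 9925
MTTR = 48
MTBF + MTTR = 9973
Ai = 9925 / 9973
Ai = 0.9952

0.9952


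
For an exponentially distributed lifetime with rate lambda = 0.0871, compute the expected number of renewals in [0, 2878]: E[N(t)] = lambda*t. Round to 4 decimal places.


lambda = 0.0871
t = 2878
E[N(t)] = lambda * t
E[N(t)] = 0.0871 * 2878
E[N(t)] = 250.6738

250.6738


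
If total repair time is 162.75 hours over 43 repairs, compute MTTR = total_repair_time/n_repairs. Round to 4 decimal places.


total_repair_time = 162.75
n_repairs = 43
MTTR = 162.75 / 43
MTTR = 3.7849

3.7849


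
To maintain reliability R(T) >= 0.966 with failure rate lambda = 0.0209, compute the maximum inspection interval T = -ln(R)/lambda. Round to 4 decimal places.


R_target = 0.966
lambda = 0.0209
-ln(0.966) = 0.0346
T = 0.0346 / 0.0209
T = 1.6551

1.6551


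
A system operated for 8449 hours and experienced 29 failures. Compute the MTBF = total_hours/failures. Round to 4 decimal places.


total_hours = 8449
failures = 29
MTBF = 8449 / 29
MTBF = 291.3448

291.3448


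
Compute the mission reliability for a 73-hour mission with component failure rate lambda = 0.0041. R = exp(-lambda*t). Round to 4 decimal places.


lambda = 0.0041
mission_time = 73
lambda * t = 0.0041 * 73 = 0.2993
R = exp(-0.2993)
R = 0.7413

0.7413


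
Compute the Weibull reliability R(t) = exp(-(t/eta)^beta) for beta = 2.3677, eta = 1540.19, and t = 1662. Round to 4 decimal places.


beta = 2.3677, eta = 1540.19, t = 1662
t/eta = 1662 / 1540.19 = 1.0791
(t/eta)^beta = 1.0791^2.3677 = 1.1975
R(t) = exp(-1.1975)
R(t) = 0.302

0.302


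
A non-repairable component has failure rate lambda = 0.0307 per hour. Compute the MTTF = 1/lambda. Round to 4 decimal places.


lambda = 0.0307
MTTF = 1 / 0.0307
MTTF = 32.5733

32.5733


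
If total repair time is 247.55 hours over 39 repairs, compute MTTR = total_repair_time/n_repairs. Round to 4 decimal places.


total_repair_time = 247.55
n_repairs = 39
MTTR = 247.55 / 39
MTTR = 6.3474

6.3474


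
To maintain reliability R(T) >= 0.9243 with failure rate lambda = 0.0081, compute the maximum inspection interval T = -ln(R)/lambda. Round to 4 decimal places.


R_target = 0.9243
lambda = 0.0081
-ln(0.9243) = 0.0787
T = 0.0787 / 0.0081
T = 9.7183

9.7183


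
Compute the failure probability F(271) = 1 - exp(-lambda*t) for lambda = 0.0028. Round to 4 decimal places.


lambda = 0.0028, t = 271
lambda * t = 0.7588
exp(-0.7588) = 0.4682
F(t) = 1 - 0.4682
F(t) = 0.5318

0.5318


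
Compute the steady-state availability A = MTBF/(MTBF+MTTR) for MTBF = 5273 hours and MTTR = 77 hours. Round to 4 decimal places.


MTBF = 5273
MTTR = 77
MTBF + MTTR = 5350
A = 5273 / 5350
A = 0.9856

0.9856


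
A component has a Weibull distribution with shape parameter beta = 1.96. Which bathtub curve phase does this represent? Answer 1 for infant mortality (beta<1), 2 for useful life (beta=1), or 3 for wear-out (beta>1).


beta = 1.96
Compare beta to 1:
beta < 1 => infant mortality (phase 1)
beta = 1 => useful life (phase 2)
beta > 1 => wear-out (phase 3)
Since beta = 1.96, this is wear-out (increasing failure rate)
Phase = 3

3


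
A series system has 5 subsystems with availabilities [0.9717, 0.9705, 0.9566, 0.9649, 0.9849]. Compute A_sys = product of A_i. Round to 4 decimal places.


Subsystems: [0.9717, 0.9705, 0.9566, 0.9649, 0.9849]
After subsystem 1 (A=0.9717): product = 0.9717
After subsystem 2 (A=0.9705): product = 0.943
After subsystem 3 (A=0.9566): product = 0.9021
After subsystem 4 (A=0.9649): product = 0.8704
After subsystem 5 (A=0.9849): product = 0.8573
A_sys = 0.8573

0.8573


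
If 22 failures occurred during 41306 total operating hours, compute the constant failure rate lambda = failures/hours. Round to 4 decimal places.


failures = 22
total_hours = 41306
lambda = 22 / 41306
lambda = 0.0005

0.0005
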